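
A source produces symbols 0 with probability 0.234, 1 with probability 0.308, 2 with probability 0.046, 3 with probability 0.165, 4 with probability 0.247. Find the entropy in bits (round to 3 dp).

2.145 bits

H = −Σ pᵢ log₂ pᵢ.
−0.234·log₂(0.234) = 0.4903
−0.308·log₂(0.308) = 0.5233
−0.046·log₂(0.046) = 0.2043
−0.165·log₂(0.165) = 0.4289
−0.247·log₂(0.247) = 0.4983
Sum ≈ 2.1452 → 2.145 bits.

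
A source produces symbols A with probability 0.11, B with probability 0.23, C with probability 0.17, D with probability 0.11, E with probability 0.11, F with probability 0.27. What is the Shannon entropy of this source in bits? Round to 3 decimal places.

H = −Σ pᵢ log₂ pᵢ.
−0.11·log₂(0.11) = 0.3503
−0.23·log₂(0.23) = 0.4877
−0.17·log₂(0.17) = 0.4346
−0.11·log₂(0.11) = 0.3503
−0.11·log₂(0.11) = 0.3503
−0.27·log₂(0.27) = 0.5100
Sum ≈ 2.4831 → 2.483 bits.

2.483 bits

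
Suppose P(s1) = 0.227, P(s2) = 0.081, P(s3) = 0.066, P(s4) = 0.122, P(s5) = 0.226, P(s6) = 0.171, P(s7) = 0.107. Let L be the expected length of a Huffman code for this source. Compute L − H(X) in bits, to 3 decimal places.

0.020 bits

Entropy H = −Σ p log₂ p ≈ 2.6740 bits.
Huffman merges: 33/500+81/1000→147/1000; 107/1000+61/500→229/1000; 147/1000+171/1000→159/500; 113/500+227/1000→453/1000; 229/1000+159/500→547/1000; 453/1000+547/1000→1. L = 1347/500 ≈ 2.6940.
L − H = 2.6940 − 2.6740 = 0.020 bits.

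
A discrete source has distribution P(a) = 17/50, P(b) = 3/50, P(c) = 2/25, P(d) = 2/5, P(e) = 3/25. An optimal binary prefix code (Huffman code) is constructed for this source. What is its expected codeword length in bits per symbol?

2 bits/symbol

Repeatedly combine the two least-probable nodes; the expected code length is the sum of the merged weights.
merge 3/50 + 2/25 → 7/50
merge 3/25 + 7/50 → 13/50
merge 13/50 + 17/50 → 3/5
merge 2/5 + 3/5 → 1
L = 7/50 + 13/50 + 3/5 + 1 = 2 bits/symbol.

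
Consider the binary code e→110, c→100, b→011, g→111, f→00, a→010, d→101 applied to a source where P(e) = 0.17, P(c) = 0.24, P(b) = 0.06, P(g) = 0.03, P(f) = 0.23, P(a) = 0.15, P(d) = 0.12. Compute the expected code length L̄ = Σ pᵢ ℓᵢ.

2.77 bits/symbol

L̄ = Σ pᵢ·ℓᵢ = 0.17·3 + 0.24·3 + 0.06·3 + 0.03·3 + 0.23·2 + 0.15·3 + 0.12·3 = 2.77 bits/symbol.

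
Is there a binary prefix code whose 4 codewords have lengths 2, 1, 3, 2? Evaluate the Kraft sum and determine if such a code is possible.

1.125; no

With common denominator 2^3 = 8: Σ 2^(−ℓᵢ) = 2/8 + 4/8 + 1/8 + 2/8 = 9/8 = 1.125.
Kraft's inequality requires Σ ≤ 1; here Σ = 1.125 > 1, so no such prefix code exists.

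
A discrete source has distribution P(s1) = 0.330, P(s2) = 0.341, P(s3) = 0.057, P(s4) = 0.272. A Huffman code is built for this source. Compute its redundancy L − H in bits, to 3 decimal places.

Entropy H = −Σ p log₂ p ≈ 1.8036 bits.
Huffman merges: 57/1000+34/125→329/1000; 329/1000+33/100→659/1000; 341/1000+659/1000→1. L = 497/250 ≈ 1.9880.
L − H = 1.9880 − 1.8036 = 0.184 bits.

0.184 bits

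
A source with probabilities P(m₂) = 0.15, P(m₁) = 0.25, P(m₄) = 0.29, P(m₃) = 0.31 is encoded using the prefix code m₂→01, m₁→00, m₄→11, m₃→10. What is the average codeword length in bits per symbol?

L̄ = Σ pᵢ·ℓᵢ = 0.15·2 + 0.25·2 + 0.29·2 + 0.31·2 = 2 bits/symbol.

2 bits/symbol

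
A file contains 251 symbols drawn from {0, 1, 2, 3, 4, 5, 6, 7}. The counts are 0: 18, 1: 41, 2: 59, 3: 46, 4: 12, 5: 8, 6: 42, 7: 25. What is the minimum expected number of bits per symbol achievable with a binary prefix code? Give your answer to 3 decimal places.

Probabilities are the counts divided by 251.
Repeatedly combine the two least-probable nodes; the expected code length is the sum of the merged weights.
merge 8/251 + 12/251 → 20/251
merge 18/251 + 20/251 → 38/251
merge 25/251 + 38/251 → 63/251
merge 41/251 + 42/251 → 83/251
merge 46/251 + 59/251 → 105/251
merge 63/251 + 83/251 → 146/251
merge 105/251 + 146/251 → 1
L = 20/251 + 38/251 + 63/251 + 83/251 + 105/251 + 146/251 + 1 = 706/251 ≈ 2.813 bits/symbol.

2.813 bits/symbol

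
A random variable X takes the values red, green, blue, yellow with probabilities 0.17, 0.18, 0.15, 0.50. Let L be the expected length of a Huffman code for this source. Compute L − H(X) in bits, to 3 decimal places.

0.030 bits

Entropy H = −Σ p log₂ p ≈ 1.7904 bits.
Huffman merges: 3/20+17/100→8/25; 9/50+8/25→1/2; 1/2+1/2→1. L = 91/50 ≈ 1.8200.
L − H = 1.8200 − 1.7904 = 0.030 bits.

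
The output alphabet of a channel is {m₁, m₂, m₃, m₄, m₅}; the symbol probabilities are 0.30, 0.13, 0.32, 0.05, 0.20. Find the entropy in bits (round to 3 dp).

H = −Σ pᵢ log₂ pᵢ.
−0.30·log₂(0.30) = 0.5211
−0.13·log₂(0.13) = 0.3826
−0.32·log₂(0.32) = 0.5260
−0.05·log₂(0.05) = 0.2161
−0.20·log₂(0.20) = 0.4644
Sum ≈ 2.1102 → 2.110 bits.

2.110 bits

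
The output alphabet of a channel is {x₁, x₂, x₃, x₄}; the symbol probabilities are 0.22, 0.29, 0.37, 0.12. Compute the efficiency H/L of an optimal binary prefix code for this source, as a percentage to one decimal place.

96.3%

Entropy H = −Σ p log₂ p ≈ 1.8963 bits.
Huffman merges: 3/25+11/50→17/50; 29/100+17/50→63/100; 37/100+63/100→1. L = 197/100 ≈ 1.9700.
Efficiency = H/L = 1.8963/1.9700 = 96.3%.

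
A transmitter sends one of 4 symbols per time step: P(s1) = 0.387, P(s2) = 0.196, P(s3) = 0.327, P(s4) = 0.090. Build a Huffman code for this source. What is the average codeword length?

Repeatedly combine the two least-probable nodes; the expected code length is the sum of the merged weights.
merge 9/100 + 49/250 → 143/500
merge 143/500 + 327/1000 → 613/1000
merge 387/1000 + 613/1000 → 1
L = 143/500 + 613/1000 + 1 = 1899/1000 = 1.899 bits/symbol.

1.899 bits/symbol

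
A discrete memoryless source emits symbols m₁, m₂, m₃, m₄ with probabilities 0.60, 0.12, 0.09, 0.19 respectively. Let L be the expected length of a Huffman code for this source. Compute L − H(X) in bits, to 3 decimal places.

Entropy H = −Σ p log₂ p ≈ 1.5771 bits.
Huffman merges: 9/100+3/25→21/100; 19/100+21/100→2/5; 2/5+3/5→1. L = 161/100 ≈ 1.6100.
L − H = 1.6100 − 1.5771 = 0.033 bits.

0.033 bits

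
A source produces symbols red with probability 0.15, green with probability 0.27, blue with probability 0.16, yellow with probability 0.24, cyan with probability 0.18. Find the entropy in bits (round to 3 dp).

H = −Σ pᵢ log₂ pᵢ.
−0.15·log₂(0.15) = 0.4105
−0.27·log₂(0.27) = 0.5100
−0.16·log₂(0.16) = 0.4230
−0.24·log₂(0.24) = 0.4941
−0.18·log₂(0.18) = 0.4453
Sum ≈ 2.2830 → 2.283 bits.

2.283 bits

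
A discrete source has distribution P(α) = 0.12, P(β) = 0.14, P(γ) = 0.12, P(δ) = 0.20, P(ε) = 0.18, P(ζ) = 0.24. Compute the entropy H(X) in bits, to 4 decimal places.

2.5351 bits

H = −Σ pᵢ log₂ pᵢ.
−0.12·log₂(0.12) = 0.3671
−0.14·log₂(0.14) = 0.3971
−0.12·log₂(0.12) = 0.3671
−0.20·log₂(0.20) = 0.4644
−0.18·log₂(0.18) = 0.4453
−0.24·log₂(0.24) = 0.4941
Sum ≈ 2.5351 → 2.5351 bits.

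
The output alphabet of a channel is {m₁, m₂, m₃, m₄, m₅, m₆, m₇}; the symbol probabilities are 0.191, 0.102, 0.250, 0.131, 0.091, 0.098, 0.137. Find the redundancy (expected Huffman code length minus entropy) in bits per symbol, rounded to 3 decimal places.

Entropy H = −Σ p log₂ p ≈ 2.7122 bits.
Huffman merges: 91/1000+49/500→189/1000; 51/500+131/1000→233/1000; 137/1000+189/1000→163/500; 191/1000+233/1000→53/125; 1/4+163/500→72/125; 53/125+72/125→1. L = 687/250 ≈ 2.7480.
L − H = 2.7480 − 2.7122 = 0.036 bits.

0.036 bits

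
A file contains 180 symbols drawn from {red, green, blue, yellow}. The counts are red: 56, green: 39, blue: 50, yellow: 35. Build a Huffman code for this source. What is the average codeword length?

Probabilities are the counts divided by 180.
Repeatedly combine the two least-probable nodes; the expected code length is the sum of the merged weights.
merge 7/36 + 13/60 → 37/90
merge 5/18 + 14/45 → 53/90
merge 37/90 + 53/90 → 1
L = 37/90 + 53/90 + 1 = 2 bits/symbol.

2 bits/symbol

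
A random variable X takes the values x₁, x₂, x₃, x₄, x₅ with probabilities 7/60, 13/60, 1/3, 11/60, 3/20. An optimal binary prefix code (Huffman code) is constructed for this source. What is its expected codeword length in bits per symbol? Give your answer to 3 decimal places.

Repeatedly combine the two least-probable nodes; the expected code length is the sum of the merged weights.
merge 7/60 + 3/20 → 4/15
merge 11/60 + 13/60 → 2/5
merge 4/15 + 1/3 → 3/5
merge 2/5 + 3/5 → 1
L = 4/15 + 2/5 + 3/5 + 1 = 34/15 ≈ 2.267 bits/symbol.

2.267 bits/symbol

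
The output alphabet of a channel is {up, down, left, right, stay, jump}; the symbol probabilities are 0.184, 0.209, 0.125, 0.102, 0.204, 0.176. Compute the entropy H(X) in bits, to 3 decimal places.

H = −Σ pᵢ log₂ pᵢ.
−0.184·log₂(0.184) = 0.4494
−0.209·log₂(0.209) = 0.4720
−0.125·log₂(0.125) = 0.3750
−0.102·log₂(0.102) = 0.3359
−0.204·log₂(0.204) = 0.4678
−0.176·log₂(0.176) = 0.4411
Sum ≈ 2.5413 → 2.541 bits.

2.541 bits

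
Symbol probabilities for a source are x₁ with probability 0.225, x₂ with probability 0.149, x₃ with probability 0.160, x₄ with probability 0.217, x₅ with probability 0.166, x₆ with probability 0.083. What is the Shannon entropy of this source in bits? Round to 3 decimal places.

H = −Σ pᵢ log₂ pᵢ.
−0.225·log₂(0.225) = 0.4842
−0.149·log₂(0.149) = 0.4092
−0.160·log₂(0.160) = 0.4230
−0.217·log₂(0.217) = 0.4783
−0.166·log₂(0.166) = 0.4301
−0.083·log₂(0.083) = 0.2980
Sum ≈ 2.5229 → 2.523 bits.

2.523 bits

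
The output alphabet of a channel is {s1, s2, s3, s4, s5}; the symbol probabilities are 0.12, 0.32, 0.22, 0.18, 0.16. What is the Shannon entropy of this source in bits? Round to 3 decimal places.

H = −Σ pᵢ log₂ pᵢ.
−0.12·log₂(0.12) = 0.3671
−0.32·log₂(0.32) = 0.5260
−0.22·log₂(0.22) = 0.4806
−0.18·log₂(0.18) = 0.4453
−0.16·log₂(0.16) = 0.4230
Sum ≈ 2.2420 → 2.242 bits.

2.242 bits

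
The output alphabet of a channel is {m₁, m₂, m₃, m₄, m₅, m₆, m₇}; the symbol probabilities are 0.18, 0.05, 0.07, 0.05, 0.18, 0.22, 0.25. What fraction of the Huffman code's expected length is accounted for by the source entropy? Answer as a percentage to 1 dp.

Entropy H = −Σ p log₂ p ≈ 2.5719 bits.
Huffman merges: 1/20+1/20→1/10; 7/100+1/10→17/100; 17/100+9/50→7/20; 9/50+11/50→2/5; 1/4+7/20→3/5; 2/5+3/5→1. L = 131/50 ≈ 2.6200.
Efficiency = H/L = 2.5719/2.6200 = 98.2%.

98.2%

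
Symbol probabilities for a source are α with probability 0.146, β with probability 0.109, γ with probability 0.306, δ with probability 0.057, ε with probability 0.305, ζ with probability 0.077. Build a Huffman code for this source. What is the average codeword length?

Repeatedly combine the two least-probable nodes; the expected code length is the sum of the merged weights.
merge 57/1000 + 77/1000 → 67/500
merge 109/1000 + 67/500 → 243/1000
merge 73/500 + 243/1000 → 389/1000
merge 61/200 + 153/500 → 611/1000
merge 389/1000 + 611/1000 → 1
L = 67/500 + 243/1000 + 389/1000 + 611/1000 + 1 = 2377/1000 = 2.377 bits/symbol.

2.377 bits/symbol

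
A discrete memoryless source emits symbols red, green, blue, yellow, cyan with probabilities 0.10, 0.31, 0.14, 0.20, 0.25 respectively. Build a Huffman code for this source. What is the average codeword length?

2.24 bits/symbol

Repeatedly combine the two least-probable nodes; the expected code length is the sum of the merged weights.
merge 1/10 + 7/50 → 6/25
merge 1/5 + 6/25 → 11/25
merge 1/4 + 31/100 → 14/25
merge 11/25 + 14/25 → 1
L = 6/25 + 11/25 + 14/25 + 1 = 56/25 = 2.24 bits/symbol.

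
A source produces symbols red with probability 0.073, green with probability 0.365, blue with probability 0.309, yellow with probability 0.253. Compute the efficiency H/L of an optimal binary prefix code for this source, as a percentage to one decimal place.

Entropy H = −Σ p log₂ p ≈ 1.8316 bits.
Huffman merges: 73/1000+253/1000→163/500; 309/1000+163/500→127/200; 73/200+127/200→1. L = 1961/1000 ≈ 1.9610.
Efficiency = H/L = 1.8316/1.9610 = 93.4%.

93.4%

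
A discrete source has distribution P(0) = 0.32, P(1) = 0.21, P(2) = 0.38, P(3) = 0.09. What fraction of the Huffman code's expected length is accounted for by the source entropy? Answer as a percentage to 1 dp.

95.9%

Entropy H = −Σ p log₂ p ≈ 1.8420 bits.
Huffman merges: 9/100+21/100→3/10; 3/10+8/25→31/50; 19/50+31/50→1. L = 48/25 ≈ 1.9200.
Efficiency = H/L = 1.8420/1.9200 = 95.9%.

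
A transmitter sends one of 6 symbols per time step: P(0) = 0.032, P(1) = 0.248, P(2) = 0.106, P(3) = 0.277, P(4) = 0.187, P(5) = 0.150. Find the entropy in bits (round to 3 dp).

H = −Σ pᵢ log₂ pᵢ.
−0.032·log₂(0.032) = 0.1589
−0.248·log₂(0.248) = 0.4989
−0.106·log₂(0.106) = 0.3432
−0.277·log₂(0.277) = 0.5130
−0.187·log₂(0.187) = 0.4523
−0.150·log₂(0.150) = 0.4105
Sum ≈ 2.3769 → 2.377 bits.

2.377 bits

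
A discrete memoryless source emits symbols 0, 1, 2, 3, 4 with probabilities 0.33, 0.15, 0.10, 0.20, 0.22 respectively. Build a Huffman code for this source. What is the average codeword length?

2.25 bits/symbol

Repeatedly combine the two least-probable nodes; the expected code length is the sum of the merged weights.
merge 1/10 + 3/20 → 1/4
merge 1/5 + 11/50 → 21/50
merge 1/4 + 33/100 → 29/50
merge 21/50 + 29/50 → 1
L = 1/4 + 21/50 + 29/50 + 1 = 9/4 = 2.25 bits/symbol.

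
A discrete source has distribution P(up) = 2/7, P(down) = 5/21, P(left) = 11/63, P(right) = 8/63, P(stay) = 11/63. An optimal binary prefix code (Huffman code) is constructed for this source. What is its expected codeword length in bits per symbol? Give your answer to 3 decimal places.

2.302 bits/symbol

Repeatedly combine the two least-probable nodes; the expected code length is the sum of the merged weights.
merge 8/63 + 11/63 → 19/63
merge 11/63 + 5/21 → 26/63
merge 2/7 + 19/63 → 37/63
merge 26/63 + 37/63 → 1
L = 19/63 + 26/63 + 37/63 + 1 = 145/63 ≈ 2.302 bits/symbol.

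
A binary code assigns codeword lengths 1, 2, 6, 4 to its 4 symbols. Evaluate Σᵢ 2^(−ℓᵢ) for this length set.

0.828125

With common denominator 2^6 = 64: Σ 2^(−ℓᵢ) = 32/64 + 16/64 + 1/64 + 4/64 = 53/64 = 0.828125.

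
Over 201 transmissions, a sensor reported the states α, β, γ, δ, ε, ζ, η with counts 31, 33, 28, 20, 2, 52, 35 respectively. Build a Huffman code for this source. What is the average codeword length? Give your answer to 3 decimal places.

Probabilities are the counts divided by 201.
Repeatedly combine the two least-probable nodes; the expected code length is the sum of the merged weights.
merge 2/201 + 20/201 → 22/201
merge 22/201 + 28/201 → 50/201
merge 31/201 + 11/67 → 64/201
merge 35/201 + 50/201 → 85/201
merge 52/201 + 64/201 → 116/201
merge 85/201 + 116/201 → 1
L = 22/201 + 50/201 + 64/201 + 85/201 + 116/201 + 1 = 538/201 ≈ 2.677 bits/symbol.

2.677 bits/symbol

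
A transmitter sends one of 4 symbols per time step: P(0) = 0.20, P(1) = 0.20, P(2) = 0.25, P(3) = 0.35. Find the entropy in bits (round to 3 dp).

1.959 bits

H = −Σ pᵢ log₂ pᵢ.
−0.20·log₂(0.20) = 0.4644
−0.20·log₂(0.20) = 0.4644
−0.25·log₂(0.25) = 0.5000
−0.35·log₂(0.35) = 0.5301
Sum ≈ 1.9589 → 1.959 bits.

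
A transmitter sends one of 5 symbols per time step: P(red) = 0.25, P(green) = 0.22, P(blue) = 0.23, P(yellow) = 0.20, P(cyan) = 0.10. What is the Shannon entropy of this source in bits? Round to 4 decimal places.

2.2648 bits

H = −Σ pᵢ log₂ pᵢ.
−0.25·log₂(0.25) = 0.5000
−0.22·log₂(0.22) = 0.4806
−0.23·log₂(0.23) = 0.4877
−0.20·log₂(0.20) = 0.4644
−0.10·log₂(0.10) = 0.3322
Sum ≈ 2.2648 → 2.2648 bits.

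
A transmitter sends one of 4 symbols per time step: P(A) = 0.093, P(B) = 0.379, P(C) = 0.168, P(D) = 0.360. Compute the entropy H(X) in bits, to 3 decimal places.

H = −Σ pᵢ log₂ pᵢ.
−0.093·log₂(0.093) = 0.3187
−0.379·log₂(0.379) = 0.5305
−0.168·log₂(0.168) = 0.4323
−0.360·log₂(0.360) = 0.5306
Sum ≈ 1.8121 → 1.812 bits.

1.812 bits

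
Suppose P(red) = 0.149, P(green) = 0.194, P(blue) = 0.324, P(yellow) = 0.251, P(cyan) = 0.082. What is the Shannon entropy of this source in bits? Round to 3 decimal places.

H = −Σ pᵢ log₂ pᵢ.
−0.149·log₂(0.149) = 0.4092
−0.194·log₂(0.194) = 0.4590
−0.324·log₂(0.324) = 0.5268
−0.251·log₂(0.251) = 0.5006
−0.082·log₂(0.082) = 0.2959
Sum ≈ 2.1915 → 2.191 bits.

2.191 bits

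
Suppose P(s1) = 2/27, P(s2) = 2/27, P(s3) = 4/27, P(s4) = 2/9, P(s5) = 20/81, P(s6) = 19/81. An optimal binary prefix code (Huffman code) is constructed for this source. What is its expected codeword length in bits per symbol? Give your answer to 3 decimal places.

2.444 bits/symbol

Repeatedly combine the two least-probable nodes; the expected code length is the sum of the merged weights.
merge 2/27 + 2/27 → 4/27
merge 4/27 + 4/27 → 8/27
merge 2/9 + 19/81 → 37/81
merge 20/81 + 8/27 → 44/81
merge 37/81 + 44/81 → 1
L = 4/27 + 8/27 + 37/81 + 44/81 + 1 = 22/9 ≈ 2.444 bits/symbol.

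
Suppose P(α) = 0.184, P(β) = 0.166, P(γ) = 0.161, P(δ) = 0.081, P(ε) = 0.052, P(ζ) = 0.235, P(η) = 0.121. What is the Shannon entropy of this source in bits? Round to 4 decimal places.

2.6788 bits

H = −Σ pᵢ log₂ pᵢ.
−0.184·log₂(0.184) = 0.4494
−0.166·log₂(0.166) = 0.4301
−0.161·log₂(0.161) = 0.4242
−0.081·log₂(0.081) = 0.2937
−0.052·log₂(0.052) = 0.2218
−0.235·log₂(0.235) = 0.4910
−0.121·log₂(0.121) = 0.3687
Sum ≈ 2.6788 → 2.6788 bits.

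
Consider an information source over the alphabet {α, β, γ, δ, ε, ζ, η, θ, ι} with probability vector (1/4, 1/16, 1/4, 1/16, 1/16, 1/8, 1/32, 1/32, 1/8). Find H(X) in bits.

2.8125 bits

Each probability is a power of 1/2, so log₂(1/p) is an integer.
H = Σ p·log₂(1/p) = 1/4·2 + 1/16·4 + 1/4·2 + 1/16·4 + 1/16·4 + 1/8·3 + 1/32·5 + 1/32·5 + 1/8·3 = 2.8125 bits.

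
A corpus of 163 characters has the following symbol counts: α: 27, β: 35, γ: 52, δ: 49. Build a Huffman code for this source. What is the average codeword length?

2 bits/symbol

Probabilities are the counts divided by 163.
Repeatedly combine the two least-probable nodes; the expected code length is the sum of the merged weights.
merge 27/163 + 35/163 → 62/163
merge 49/163 + 52/163 → 101/163
merge 62/163 + 101/163 → 1
L = 62/163 + 101/163 + 1 = 2 bits/symbol.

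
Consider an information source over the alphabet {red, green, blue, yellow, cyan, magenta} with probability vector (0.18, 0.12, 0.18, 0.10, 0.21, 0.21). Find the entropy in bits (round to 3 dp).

H = −Σ pᵢ log₂ pᵢ.
−0.18·log₂(0.18) = 0.4453
−0.12·log₂(0.12) = 0.3671
−0.18·log₂(0.18) = 0.4453
−0.10·log₂(0.10) = 0.3322
−0.21·log₂(0.21) = 0.4728
−0.21·log₂(0.21) = 0.4728
Sum ≈ 2.5355 → 2.536 bits.

2.536 bits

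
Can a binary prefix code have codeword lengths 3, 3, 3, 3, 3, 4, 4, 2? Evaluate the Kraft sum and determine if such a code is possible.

1; yes

With common denominator 2^4 = 16: Σ 2^(−ℓᵢ) = 2/16 + 2/16 + 2/16 + 2/16 + 2/16 + 1/16 + 1/16 + 4/16 = 16/16 = 1.
Kraft's inequality requires Σ ≤ 1; here Σ = 1 ≤ 1, so such a prefix code exists.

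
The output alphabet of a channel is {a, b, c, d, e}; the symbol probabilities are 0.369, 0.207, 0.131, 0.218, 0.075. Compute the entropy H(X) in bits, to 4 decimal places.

H = −Σ pᵢ log₂ pᵢ.
−0.369·log₂(0.369) = 0.5307
−0.207·log₂(0.207) = 0.4704
−0.131·log₂(0.131) = 0.3841
−0.218·log₂(0.218) = 0.4791
−0.075·log₂(0.075) = 0.2803
Sum ≈ 2.1446 → 2.1446 bits.

2.1446 bits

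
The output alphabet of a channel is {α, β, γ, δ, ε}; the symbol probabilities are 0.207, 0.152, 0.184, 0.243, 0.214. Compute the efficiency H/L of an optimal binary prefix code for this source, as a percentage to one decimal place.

Entropy H = −Σ p log₂ p ≈ 2.3048 bits.
Huffman merges: 19/125+23/125→42/125; 207/1000+107/500→421/1000; 243/1000+42/125→579/1000; 421/1000+579/1000→1. L = 292/125 ≈ 2.3360.
Efficiency = H/L = 2.3048/2.3360 = 98.7%.

98.7%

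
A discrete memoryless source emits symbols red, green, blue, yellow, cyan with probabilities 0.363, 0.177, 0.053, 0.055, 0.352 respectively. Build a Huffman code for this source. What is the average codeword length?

Repeatedly combine the two least-probable nodes; the expected code length is the sum of the merged weights.
merge 53/1000 + 11/200 → 27/250
merge 27/250 + 177/1000 → 57/200
merge 57/200 + 44/125 → 637/1000
merge 363/1000 + 637/1000 → 1
L = 27/250 + 57/200 + 637/1000 + 1 = 203/100 = 2.03 bits/symbol.

2.03 bits/symbol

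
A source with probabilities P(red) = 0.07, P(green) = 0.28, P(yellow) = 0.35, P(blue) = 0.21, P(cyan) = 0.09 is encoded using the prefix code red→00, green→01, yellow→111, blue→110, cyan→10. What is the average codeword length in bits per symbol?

L̄ = Σ pᵢ·ℓᵢ = 0.07·2 + 0.28·2 + 0.35·3 + 0.21·3 + 0.09·2 = 2.56 bits/symbol.

2.56 bits/symbol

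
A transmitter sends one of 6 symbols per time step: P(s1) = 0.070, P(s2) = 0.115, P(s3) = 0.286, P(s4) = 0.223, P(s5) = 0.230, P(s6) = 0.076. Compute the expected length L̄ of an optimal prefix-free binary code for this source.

Repeatedly combine the two least-probable nodes; the expected code length is the sum of the merged weights.
merge 7/100 + 19/250 → 73/500
merge 23/200 + 73/500 → 261/1000
merge 223/1000 + 23/100 → 453/1000
merge 261/1000 + 143/500 → 547/1000
merge 453/1000 + 547/1000 → 1
L = 73/500 + 261/1000 + 453/1000 + 547/1000 + 1 = 2407/1000 = 2.407 bits/symbol.

2.407 bits/symbol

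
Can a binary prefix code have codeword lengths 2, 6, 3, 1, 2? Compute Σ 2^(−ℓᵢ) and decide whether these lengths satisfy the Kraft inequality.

With common denominator 2^6 = 64: Σ 2^(−ℓᵢ) = 16/64 + 1/64 + 8/64 + 32/64 + 16/64 = 73/64 = 1.140625.
Kraft's inequality requires Σ ≤ 1; here Σ = 1.140625 > 1, so no such prefix code exists.

1.140625; no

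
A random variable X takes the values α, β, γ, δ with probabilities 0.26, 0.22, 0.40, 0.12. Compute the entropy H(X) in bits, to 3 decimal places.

1.882 bits

H = −Σ pᵢ log₂ pᵢ.
−0.26·log₂(0.26) = 0.5053
−0.22·log₂(0.22) = 0.4806
−0.40·log₂(0.40) = 0.5288
−0.12·log₂(0.12) = 0.3671
Sum ≈ 1.8817 → 1.882 bits.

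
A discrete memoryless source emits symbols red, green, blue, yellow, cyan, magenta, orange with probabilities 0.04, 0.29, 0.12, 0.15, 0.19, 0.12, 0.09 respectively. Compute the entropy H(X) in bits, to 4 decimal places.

2.6162 bits

H = −Σ pᵢ log₂ pᵢ.
−0.04·log₂(0.04) = 0.1858
−0.29·log₂(0.29) = 0.5179
−0.12·log₂(0.12) = 0.3671
−0.15·log₂(0.15) = 0.4105
−0.19·log₂(0.19) = 0.4552
−0.12·log₂(0.12) = 0.3671
−0.09·log₂(0.09) = 0.3127
Sum ≈ 2.6162 → 2.6162 bits.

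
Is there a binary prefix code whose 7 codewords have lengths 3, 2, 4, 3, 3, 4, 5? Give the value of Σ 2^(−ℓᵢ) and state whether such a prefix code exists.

With common denominator 2^5 = 32: Σ 2^(−ℓᵢ) = 4/32 + 8/32 + 2/32 + 4/32 + 4/32 + 2/32 + 1/32 = 25/32 = 0.78125.
Kraft's inequality requires Σ ≤ 1; here Σ = 0.78125 ≤ 1, so such a prefix code exists.

0.78125; yes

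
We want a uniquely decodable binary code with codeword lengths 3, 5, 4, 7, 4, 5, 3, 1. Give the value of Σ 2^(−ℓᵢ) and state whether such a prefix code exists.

With common denominator 2^7 = 128: Σ 2^(−ℓᵢ) = 16/128 + 4/128 + 8/128 + 1/128 + 8/128 + 4/128 + 16/128 + 64/128 = 121/128 = 0.9453125.
Kraft's inequality requires Σ ≤ 1; here Σ = 0.9453125 ≤ 1, so such a prefix code exists.

0.9453125; yes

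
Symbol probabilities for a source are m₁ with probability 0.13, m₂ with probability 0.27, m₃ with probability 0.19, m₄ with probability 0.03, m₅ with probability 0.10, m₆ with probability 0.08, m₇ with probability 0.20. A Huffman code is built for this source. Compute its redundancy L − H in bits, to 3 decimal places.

Entropy H = −Σ p log₂ p ≈ 2.5877 bits.
Huffman merges: 3/100+2/25→11/100; 1/10+11/100→21/100; 13/100+19/100→8/25; 1/5+21/100→41/100; 27/100+8/25→59/100; 41/100+59/100→1. L = 66/25 ≈ 2.6400.
L − H = 2.6400 − 2.5877 = 0.052 bits.

0.052 bits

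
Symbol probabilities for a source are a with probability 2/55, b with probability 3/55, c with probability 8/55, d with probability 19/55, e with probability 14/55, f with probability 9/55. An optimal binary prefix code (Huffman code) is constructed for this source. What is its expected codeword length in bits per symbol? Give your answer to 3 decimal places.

Repeatedly combine the two least-probable nodes; the expected code length is the sum of the merged weights.
merge 2/55 + 3/55 → 1/11
merge 1/11 + 8/55 → 13/55
merge 9/55 + 13/55 → 2/5
merge 14/55 + 19/55 → 3/5
merge 2/5 + 3/5 → 1
L = 1/11 + 13/55 + 2/5 + 3/5 + 1 = 128/55 ≈ 2.327 bits/symbol.

2.327 bits/symbol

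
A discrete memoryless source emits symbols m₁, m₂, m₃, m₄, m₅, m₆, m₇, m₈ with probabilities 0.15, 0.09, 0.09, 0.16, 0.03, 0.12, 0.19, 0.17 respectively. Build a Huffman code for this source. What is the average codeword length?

2.93 bits/symbol

Repeatedly combine the two least-probable nodes; the expected code length is the sum of the merged weights.
merge 3/100 + 9/100 → 3/25
merge 9/100 + 3/25 → 21/100
merge 3/25 + 3/20 → 27/100
merge 4/25 + 17/100 → 33/100
merge 19/100 + 21/100 → 2/5
merge 27/100 + 33/100 → 3/5
merge 2/5 + 3/5 → 1
L = 3/25 + 21/100 + 27/100 + 33/100 + 2/5 + 3/5 + 1 = 293/100 = 2.93 bits/symbol.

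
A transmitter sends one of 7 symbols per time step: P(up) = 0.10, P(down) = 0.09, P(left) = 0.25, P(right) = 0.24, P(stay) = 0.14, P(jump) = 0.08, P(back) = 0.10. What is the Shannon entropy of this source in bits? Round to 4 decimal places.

2.6598 bits

H = −Σ pᵢ log₂ pᵢ.
−0.10·log₂(0.10) = 0.3322
−0.09·log₂(0.09) = 0.3127
−0.25·log₂(0.25) = 0.5000
−0.24·log₂(0.24) = 0.4941
−0.14·log₂(0.14) = 0.3971
−0.08·log₂(0.08) = 0.2915
−0.10·log₂(0.10) = 0.3322
Sum ≈ 2.6598 → 2.6598 bits.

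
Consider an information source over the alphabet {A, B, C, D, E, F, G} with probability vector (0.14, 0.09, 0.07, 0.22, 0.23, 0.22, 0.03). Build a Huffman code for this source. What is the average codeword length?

Repeatedly combine the two least-probable nodes; the expected code length is the sum of the merged weights.
merge 3/100 + 7/100 → 1/10
merge 9/100 + 1/10 → 19/100
merge 7/50 + 19/100 → 33/100
merge 11/50 + 11/50 → 11/25
merge 23/100 + 33/100 → 14/25
merge 11/25 + 14/25 → 1
L = 1/10 + 19/100 + 33/100 + 11/25 + 14/25 + 1 = 131/50 = 2.62 bits/symbol.

2.62 bits/symbol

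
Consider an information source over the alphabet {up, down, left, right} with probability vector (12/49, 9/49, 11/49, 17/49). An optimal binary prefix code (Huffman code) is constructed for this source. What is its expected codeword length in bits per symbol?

Repeatedly combine the two least-probable nodes; the expected code length is the sum of the merged weights.
merge 9/49 + 11/49 → 20/49
merge 12/49 + 17/49 → 29/49
merge 20/49 + 29/49 → 1
L = 20/49 + 29/49 + 1 = 2 bits/symbol.

2 bits/symbol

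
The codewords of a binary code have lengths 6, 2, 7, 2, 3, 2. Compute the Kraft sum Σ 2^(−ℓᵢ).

0.8984375

With common denominator 2^7 = 128: Σ 2^(−ℓᵢ) = 2/128 + 32/128 + 1/128 + 32/128 + 16/128 + 32/128 = 115/128 = 0.8984375.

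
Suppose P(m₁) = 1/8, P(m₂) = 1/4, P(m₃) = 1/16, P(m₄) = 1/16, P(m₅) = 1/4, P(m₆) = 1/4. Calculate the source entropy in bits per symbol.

Each probability is a power of 1/2, so log₂(1/p) is an integer.
H = Σ p·log₂(1/p) = 1/8·3 + 1/4·2 + 1/16·4 + 1/16·4 + 1/4·2 + 1/4·2 = 2.375 bits.

2.375 bits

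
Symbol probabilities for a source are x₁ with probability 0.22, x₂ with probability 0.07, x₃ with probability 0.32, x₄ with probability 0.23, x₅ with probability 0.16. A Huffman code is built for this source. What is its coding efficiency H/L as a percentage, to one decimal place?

Entropy H = −Σ p log₂ p ≈ 2.1858 bits.
Huffman merges: 7/100+4/25→23/100; 11/50+23/100→9/20; 23/100+8/25→11/20; 9/20+11/20→1. L = 223/100 ≈ 2.2300.
Efficiency = H/L = 2.1858/2.2300 = 98.0%.

98.0%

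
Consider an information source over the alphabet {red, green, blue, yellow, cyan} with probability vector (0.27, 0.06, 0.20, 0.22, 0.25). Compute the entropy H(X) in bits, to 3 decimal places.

H = −Σ pᵢ log₂ pᵢ.
−0.27·log₂(0.27) = 0.5100
−0.06·log₂(0.06) = 0.2435
−0.20·log₂(0.20) = 0.4644
−0.22·log₂(0.22) = 0.4806
−0.25·log₂(0.25) = 0.5000
Sum ≈ 2.1985 → 2.199 bits.

2.199 bits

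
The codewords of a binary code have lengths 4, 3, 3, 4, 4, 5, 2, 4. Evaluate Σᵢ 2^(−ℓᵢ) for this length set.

0.78125

With common denominator 2^5 = 32: Σ 2^(−ℓᵢ) = 2/32 + 4/32 + 4/32 + 2/32 + 2/32 + 1/32 + 8/32 + 2/32 = 25/32 = 0.78125.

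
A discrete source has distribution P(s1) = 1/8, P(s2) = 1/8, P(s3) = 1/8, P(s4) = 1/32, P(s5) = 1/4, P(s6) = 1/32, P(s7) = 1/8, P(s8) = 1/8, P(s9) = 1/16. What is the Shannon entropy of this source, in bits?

2.9375 bits

Each probability is a power of 1/2, so log₂(1/p) is an integer.
H = Σ p·log₂(1/p) = 1/8·3 + 1/8·3 + 1/8·3 + 1/32·5 + 1/4·2 + 1/32·5 + 1/8·3 + 1/8·3 + 1/16·4 = 2.9375 bits.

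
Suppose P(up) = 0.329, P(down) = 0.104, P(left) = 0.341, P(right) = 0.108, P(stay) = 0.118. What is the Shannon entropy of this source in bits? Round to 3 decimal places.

H = −Σ pᵢ log₂ pᵢ.
−0.329·log₂(0.329) = 0.5277
−0.104·log₂(0.104) = 0.3396
−0.341·log₂(0.341) = 0.5293
−0.108·log₂(0.108) = 0.3468
−0.118·log₂(0.118) = 0.3638
Sum ≈ 2.1071 → 2.107 bits.

2.107 bits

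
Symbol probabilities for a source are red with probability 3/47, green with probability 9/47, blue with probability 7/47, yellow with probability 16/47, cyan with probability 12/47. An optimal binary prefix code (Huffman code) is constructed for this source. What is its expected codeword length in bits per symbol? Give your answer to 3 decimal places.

Repeatedly combine the two least-probable nodes; the expected code length is the sum of the merged weights.
merge 3/47 + 7/47 → 10/47
merge 9/47 + 10/47 → 19/47
merge 12/47 + 16/47 → 28/47
merge 19/47 + 28/47 → 1
L = 10/47 + 19/47 + 28/47 + 1 = 104/47 ≈ 2.213 bits/symbol.

2.213 bits/symbol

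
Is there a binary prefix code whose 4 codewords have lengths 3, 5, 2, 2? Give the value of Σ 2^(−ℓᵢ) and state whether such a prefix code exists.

0.65625; yes

With common denominator 2^5 = 32: Σ 2^(−ℓᵢ) = 4/32 + 1/32 + 8/32 + 8/32 = 21/32 = 0.65625.
Kraft's inequality requires Σ ≤ 1; here Σ = 0.65625 ≤ 1, so such a prefix code exists.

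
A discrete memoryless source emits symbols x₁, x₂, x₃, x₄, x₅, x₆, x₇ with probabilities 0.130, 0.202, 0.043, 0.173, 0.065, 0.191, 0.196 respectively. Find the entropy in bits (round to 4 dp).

2.6552 bits

H = −Σ pᵢ log₂ pᵢ.
−0.130·log₂(0.130) = 0.3826
−0.202·log₂(0.202) = 0.4661
−0.043·log₂(0.043) = 0.1952
−0.173·log₂(0.173) = 0.4379
−0.065·log₂(0.065) = 0.2563
−0.191·log₂(0.191) = 0.4562
−0.196·log₂(0.196) = 0.4608
Sum ≈ 2.6552 → 2.6552 bits.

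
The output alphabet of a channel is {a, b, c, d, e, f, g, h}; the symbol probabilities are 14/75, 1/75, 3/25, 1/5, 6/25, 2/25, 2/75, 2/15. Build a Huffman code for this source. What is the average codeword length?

2.72 bits/symbol

Repeatedly combine the two least-probable nodes; the expected code length is the sum of the merged weights.
merge 1/75 + 2/75 → 1/25
merge 1/25 + 2/25 → 3/25
merge 3/25 + 3/25 → 6/25
merge 2/15 + 14/75 → 8/25
merge 1/5 + 6/25 → 11/25
merge 6/25 + 8/25 → 14/25
merge 11/25 + 14/25 → 1
L = 1/25 + 3/25 + 6/25 + 8/25 + 11/25 + 14/25 + 1 = 68/25 = 2.72 bits/symbol.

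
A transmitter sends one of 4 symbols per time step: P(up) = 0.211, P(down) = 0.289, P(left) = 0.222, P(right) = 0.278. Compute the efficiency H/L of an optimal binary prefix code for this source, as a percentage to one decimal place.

99.3%

Entropy H = −Σ p log₂ p ≈ 1.9867 bits.
Huffman merges: 211/1000+111/500→433/1000; 139/500+289/1000→567/1000; 433/1000+567/1000→1. L = 2 ≈ 2.0000.
Efficiency = H/L = 1.9867/2.0000 = 99.3%.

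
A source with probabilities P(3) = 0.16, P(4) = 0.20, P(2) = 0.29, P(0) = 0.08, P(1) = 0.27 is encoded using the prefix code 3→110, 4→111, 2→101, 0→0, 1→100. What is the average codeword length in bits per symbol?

2.84 bits/symbol

L̄ = Σ pᵢ·ℓᵢ = 0.16·3 + 0.20·3 + 0.29·3 + 0.08·1 + 0.27·3 = 2.84 bits/symbol.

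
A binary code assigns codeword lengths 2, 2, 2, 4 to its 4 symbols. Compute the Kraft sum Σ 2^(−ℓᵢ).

0.8125

With common denominator 2^4 = 16: Σ 2^(−ℓᵢ) = 4/16 + 4/16 + 4/16 + 1/16 = 13/16 = 0.8125.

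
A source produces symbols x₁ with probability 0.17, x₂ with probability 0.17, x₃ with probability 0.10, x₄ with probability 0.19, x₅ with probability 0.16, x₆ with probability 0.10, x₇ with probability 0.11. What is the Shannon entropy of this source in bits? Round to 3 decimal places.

H = −Σ pᵢ log₂ pᵢ.
−0.17·log₂(0.17) = 0.4346
−0.17·log₂(0.17) = 0.4346
−0.10·log₂(0.10) = 0.3322
−0.19·log₂(0.19) = 0.4552
−0.16·log₂(0.16) = 0.4230
−0.10·log₂(0.10) = 0.3322
−0.11·log₂(0.11) = 0.3503
Sum ≈ 2.7621 → 2.762 bits.

2.762 bits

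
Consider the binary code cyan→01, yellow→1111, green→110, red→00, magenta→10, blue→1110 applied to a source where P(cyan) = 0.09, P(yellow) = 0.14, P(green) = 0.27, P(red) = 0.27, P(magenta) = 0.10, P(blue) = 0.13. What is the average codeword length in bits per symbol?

2.81 bits/symbol

L̄ = Σ pᵢ·ℓᵢ = 0.09·2 + 0.14·4 + 0.27·3 + 0.27·2 + 0.10·2 + 0.13·4 = 2.81 bits/symbol.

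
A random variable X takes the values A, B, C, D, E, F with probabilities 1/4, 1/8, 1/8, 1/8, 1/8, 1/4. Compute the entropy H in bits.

2.5 bits

Each probability is a power of 1/2, so log₂(1/p) is an integer.
H = Σ p·log₂(1/p) = 1/4·2 + 1/8·3 + 1/8·3 + 1/8·3 + 1/8·3 + 1/4·2 = 2.5 bits.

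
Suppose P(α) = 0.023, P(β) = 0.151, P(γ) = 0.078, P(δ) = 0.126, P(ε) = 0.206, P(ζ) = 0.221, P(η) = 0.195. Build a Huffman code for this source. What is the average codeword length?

2.674 bits/symbol

Repeatedly combine the two least-probable nodes; the expected code length is the sum of the merged weights.
merge 23/1000 + 39/500 → 101/1000
merge 101/1000 + 63/500 → 227/1000
merge 151/1000 + 39/200 → 173/500
merge 103/500 + 221/1000 → 427/1000
merge 227/1000 + 173/500 → 573/1000
merge 427/1000 + 573/1000 → 1
L = 101/1000 + 227/1000 + 173/500 + 427/1000 + 573/1000 + 1 = 1337/500 = 2.674 bits/symbol.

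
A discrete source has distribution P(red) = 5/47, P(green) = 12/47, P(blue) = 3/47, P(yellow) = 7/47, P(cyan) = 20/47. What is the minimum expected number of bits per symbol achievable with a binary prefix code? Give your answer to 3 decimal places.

2.064 bits/symbol

Repeatedly combine the two least-probable nodes; the expected code length is the sum of the merged weights.
merge 3/47 + 5/47 → 8/47
merge 7/47 + 8/47 → 15/47
merge 12/47 + 15/47 → 27/47
merge 20/47 + 27/47 → 1
L = 8/47 + 15/47 + 27/47 + 1 = 97/47 ≈ 2.064 bits/symbol.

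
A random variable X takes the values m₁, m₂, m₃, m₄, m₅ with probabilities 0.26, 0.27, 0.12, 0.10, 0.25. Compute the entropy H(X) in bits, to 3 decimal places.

2.215 bits

H = −Σ pᵢ log₂ pᵢ.
−0.26·log₂(0.26) = 0.5053
−0.27·log₂(0.27) = 0.5100
−0.12·log₂(0.12) = 0.3671
−0.10·log₂(0.10) = 0.3322
−0.25·log₂(0.25) = 0.5000
Sum ≈ 2.2146 → 2.215 bits.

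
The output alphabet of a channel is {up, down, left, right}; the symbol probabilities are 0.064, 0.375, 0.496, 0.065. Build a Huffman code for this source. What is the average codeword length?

Repeatedly combine the two least-probable nodes; the expected code length is the sum of the merged weights.
merge 8/125 + 13/200 → 129/1000
merge 129/1000 + 3/8 → 63/125
merge 62/125 + 63/125 → 1
L = 129/1000 + 63/125 + 1 = 1633/1000 = 1.633 bits/symbol.

1.633 bits/symbol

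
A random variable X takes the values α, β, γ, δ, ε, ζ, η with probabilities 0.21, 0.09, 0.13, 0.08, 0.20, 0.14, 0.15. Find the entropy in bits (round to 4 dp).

H = −Σ pᵢ log₂ pᵢ.
−0.21·log₂(0.21) = 0.4728
−0.09·log₂(0.09) = 0.3127
−0.13·log₂(0.13) = 0.3826
−0.08·log₂(0.08) = 0.2915
−0.20·log₂(0.20) = 0.4644
−0.14·log₂(0.14) = 0.3971
−0.15·log₂(0.15) = 0.4105
Sum ≈ 2.7317 → 2.7317 bits.

2.7317 bits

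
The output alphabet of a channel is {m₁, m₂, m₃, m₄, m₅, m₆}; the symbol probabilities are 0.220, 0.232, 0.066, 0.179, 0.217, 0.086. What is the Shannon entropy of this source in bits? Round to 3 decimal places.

H = −Σ pᵢ log₂ pᵢ.
−0.220·log₂(0.220) = 0.4806
−0.232·log₂(0.232) = 0.4890
−0.066·log₂(0.066) = 0.2588
−0.179·log₂(0.179) = 0.4443
−0.217·log₂(0.217) = 0.4783
−0.086·log₂(0.086) = 0.3044
Sum ≈ 2.4554 → 2.455 bits.

2.455 bits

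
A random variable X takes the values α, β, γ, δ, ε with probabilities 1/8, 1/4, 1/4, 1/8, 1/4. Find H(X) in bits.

2.25 bits

Each probability is a power of 1/2, so log₂(1/p) is an integer.
H = Σ p·log₂(1/p) = 1/8·3 + 1/4·2 + 1/4·2 + 1/8·3 + 1/4·2 = 2.25 bits.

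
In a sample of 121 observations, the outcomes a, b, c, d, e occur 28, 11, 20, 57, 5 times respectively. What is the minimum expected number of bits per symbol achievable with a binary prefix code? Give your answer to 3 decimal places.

1.959 bits/symbol

Probabilities are the counts divided by 121.
Repeatedly combine the two least-probable nodes; the expected code length is the sum of the merged weights.
merge 5/121 + 1/11 → 16/121
merge 16/121 + 20/121 → 36/121
merge 28/121 + 36/121 → 64/121
merge 57/121 + 64/121 → 1
L = 16/121 + 36/121 + 64/121 + 1 = 237/121 ≈ 1.959 bits/symbol.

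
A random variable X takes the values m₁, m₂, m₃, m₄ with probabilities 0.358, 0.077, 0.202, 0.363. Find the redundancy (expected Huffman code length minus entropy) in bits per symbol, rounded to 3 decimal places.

0.104 bits

Entropy H = −Σ p log₂ p ≈ 1.8122 bits.
Huffman merges: 77/1000+101/500→279/1000; 279/1000+179/500→637/1000; 363/1000+637/1000→1. L = 479/250 ≈ 1.9160.
L − H = 1.9160 − 1.8122 = 0.104 bits.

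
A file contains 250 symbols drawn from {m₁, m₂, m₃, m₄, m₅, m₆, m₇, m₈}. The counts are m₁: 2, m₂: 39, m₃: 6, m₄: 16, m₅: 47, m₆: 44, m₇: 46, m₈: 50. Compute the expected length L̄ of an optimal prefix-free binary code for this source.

2.74 bits/symbol

Probabilities are the counts divided by 250.
Repeatedly combine the two least-probable nodes; the expected code length is the sum of the merged weights.
merge 1/125 + 3/125 → 4/125
merge 4/125 + 8/125 → 12/125
merge 12/125 + 39/250 → 63/250
merge 22/125 + 23/125 → 9/25
merge 47/250 + 1/5 → 97/250
merge 63/250 + 9/25 → 153/250
merge 97/250 + 153/250 → 1
L = 4/125 + 12/125 + 63/250 + 9/25 + 97/250 + 153/250 + 1 = 137/50 = 2.74 bits/symbol.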